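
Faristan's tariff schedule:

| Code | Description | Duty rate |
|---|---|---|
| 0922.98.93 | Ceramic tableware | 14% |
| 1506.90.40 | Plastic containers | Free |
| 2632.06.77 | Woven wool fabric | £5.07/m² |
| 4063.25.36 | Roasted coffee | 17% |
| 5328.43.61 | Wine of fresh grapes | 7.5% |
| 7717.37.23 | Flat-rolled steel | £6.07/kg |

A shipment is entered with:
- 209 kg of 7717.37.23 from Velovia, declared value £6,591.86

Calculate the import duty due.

Line 1 (7717.37.23, Velovia, 209 kg, £6,591.86):
Base rate for 7717.37.23 is £6.07/kg.
Duty = 209 × £6.07 = £1,268.63.

£1,268.63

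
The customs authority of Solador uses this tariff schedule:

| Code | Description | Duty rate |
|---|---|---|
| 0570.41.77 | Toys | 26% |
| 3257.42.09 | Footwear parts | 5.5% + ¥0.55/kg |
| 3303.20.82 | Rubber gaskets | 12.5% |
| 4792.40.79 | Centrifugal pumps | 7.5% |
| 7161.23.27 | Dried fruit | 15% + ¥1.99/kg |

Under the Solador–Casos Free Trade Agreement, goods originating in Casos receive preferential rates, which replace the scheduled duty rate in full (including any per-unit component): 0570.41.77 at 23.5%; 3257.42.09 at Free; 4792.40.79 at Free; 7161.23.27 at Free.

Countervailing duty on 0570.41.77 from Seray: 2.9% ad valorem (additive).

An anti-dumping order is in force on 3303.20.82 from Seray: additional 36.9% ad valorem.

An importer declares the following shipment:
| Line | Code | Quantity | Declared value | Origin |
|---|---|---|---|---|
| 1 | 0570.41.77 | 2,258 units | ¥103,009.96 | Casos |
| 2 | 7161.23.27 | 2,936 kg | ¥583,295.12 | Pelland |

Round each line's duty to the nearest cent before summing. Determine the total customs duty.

Line 1 (0570.41.77, Casos, 2,258 units, ¥103,009.96):
Base rate for 0570.41.77 is 26%.
Origin Casos qualifies under the Solador–Casos agreement and 0570.41.77 is covered: preferential rate 23.5% applies instead.
The additional-duty order on 0570.41.77 targets Seray, not Casos; it does not apply.
Duty = ¥103,009.96 × 23.5% = ¥24,207.34.
Line 2 (7161.23.27, Pelland, 2,936 kg, ¥583,295.12):
Base rate for 7161.23.27 is 15% + ¥1.99/kg.
7161.23.27 has an FTA preferential rate, but origin Pelland is not Casos; base rate stands.
Duty = ¥583,295.12 × 15% + 2,936 × ¥1.99 = ¥93,336.91.
Total = ¥24,207.34 + ¥93,336.91 = ¥117,544.25.

¥117,544.25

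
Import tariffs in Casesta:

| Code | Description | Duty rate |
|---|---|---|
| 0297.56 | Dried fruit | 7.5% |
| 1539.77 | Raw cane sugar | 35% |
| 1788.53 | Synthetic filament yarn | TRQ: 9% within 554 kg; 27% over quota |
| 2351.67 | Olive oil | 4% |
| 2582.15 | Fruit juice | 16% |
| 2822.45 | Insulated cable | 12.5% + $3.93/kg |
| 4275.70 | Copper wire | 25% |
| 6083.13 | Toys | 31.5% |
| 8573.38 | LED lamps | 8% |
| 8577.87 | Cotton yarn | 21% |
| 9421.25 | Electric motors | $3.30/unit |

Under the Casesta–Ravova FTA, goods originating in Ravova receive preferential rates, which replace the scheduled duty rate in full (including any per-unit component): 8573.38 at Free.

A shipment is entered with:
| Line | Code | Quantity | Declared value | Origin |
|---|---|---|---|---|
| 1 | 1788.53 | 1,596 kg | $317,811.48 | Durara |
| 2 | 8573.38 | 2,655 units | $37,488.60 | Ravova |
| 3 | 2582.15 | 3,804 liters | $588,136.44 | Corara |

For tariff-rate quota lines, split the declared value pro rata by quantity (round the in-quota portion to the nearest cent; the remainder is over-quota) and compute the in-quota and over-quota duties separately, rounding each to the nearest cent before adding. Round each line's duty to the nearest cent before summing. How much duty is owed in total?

$160,053.68

Line 1 (1788.53, Durara, 1,596 kg, $317,811.48):
Code 1788.53 is under a tariff-rate quota (threshold 554 kg). In-quota: 554 kg at 9%; over-quota: 1,042 kg at 27%.
Pro-rata value split: in-quota = $317,811.48 × 554/1,596 = $110,318.02; over-quota = $317,811.48 − $110,318.02 = $207,493.46.
In-quota duty = $110,318.02 × 9% = $9,928.62. Over-quota duty = $207,493.46 × 27% = $56,023.23.
Line duty = $9,928.62 + $56,023.23 = $65,951.85.
Line 2 (8573.38, Ravova, 2,655 units, $37,488.60):
Base rate for 8573.38 is 8%.
Origin Ravova qualifies under the Casesta–Ravova agreement and 8573.38 is covered: preferential rate Free applies instead.
Duty = $37,488.60 × 0% = $0.00.
Line 3 (2582.15, Corara, 3,804 liters, $588,136.44):
Base rate for 2582.15 is 16%.
Duty = $588,136.44 × 16% = $94,101.83.
Total = $65,951.85 + $0.00 + $94,101.83 = $160,053.68.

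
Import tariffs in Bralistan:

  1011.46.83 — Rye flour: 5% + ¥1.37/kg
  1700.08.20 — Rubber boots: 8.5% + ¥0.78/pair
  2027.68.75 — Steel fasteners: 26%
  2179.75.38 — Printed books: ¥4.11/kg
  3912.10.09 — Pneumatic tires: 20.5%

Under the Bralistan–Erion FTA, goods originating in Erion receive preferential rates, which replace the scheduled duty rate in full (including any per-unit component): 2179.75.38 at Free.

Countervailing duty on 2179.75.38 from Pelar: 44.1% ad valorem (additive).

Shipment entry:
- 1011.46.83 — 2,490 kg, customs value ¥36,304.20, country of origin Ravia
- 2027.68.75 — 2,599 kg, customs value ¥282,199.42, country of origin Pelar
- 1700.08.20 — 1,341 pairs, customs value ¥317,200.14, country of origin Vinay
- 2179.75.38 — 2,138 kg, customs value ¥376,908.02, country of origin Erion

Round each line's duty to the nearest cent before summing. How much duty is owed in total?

¥106,606.35

Line 1 (1011.46.83, Ravia, 2,490 kg, ¥36,304.20):
Base rate for 1011.46.83 is 5% + ¥1.37/kg.
Duty = ¥36,304.20 × 5% + 2,490 × ¥1.37 = ¥5,226.51.
Line 2 (2027.68.75, Pelar, 2,599 kg, ¥282,199.42):
Base rate for 2027.68.75 is 26%.
Duty = ¥282,199.42 × 26% = ¥73,371.85.
Line 3 (1700.08.20, Vinay, 1,341 pairs, ¥317,200.14):
Base rate for 1700.08.20 is 8.5% + ¥0.78/pair.
Duty = ¥317,200.14 × 8.5% + 1,341 × ¥0.78 = ¥28,007.99.
Line 4 (2179.75.38, Erion, 2,138 kg, ¥376,908.02):
Base rate for 2179.75.38 is ¥4.11/kg.
Origin Erion qualifies under the Bralistan–Erion agreement and 2179.75.38 is covered: preferential rate Free applies instead.
The additional-duty order on 2179.75.38 targets Pelar, not Erion; it does not apply.
Duty = ¥376,908.02 × 0% = ¥0.00.
Total = ¥5,226.51 + ¥73,371.85 + ¥28,007.99 + ¥0.00 = ¥106,606.35.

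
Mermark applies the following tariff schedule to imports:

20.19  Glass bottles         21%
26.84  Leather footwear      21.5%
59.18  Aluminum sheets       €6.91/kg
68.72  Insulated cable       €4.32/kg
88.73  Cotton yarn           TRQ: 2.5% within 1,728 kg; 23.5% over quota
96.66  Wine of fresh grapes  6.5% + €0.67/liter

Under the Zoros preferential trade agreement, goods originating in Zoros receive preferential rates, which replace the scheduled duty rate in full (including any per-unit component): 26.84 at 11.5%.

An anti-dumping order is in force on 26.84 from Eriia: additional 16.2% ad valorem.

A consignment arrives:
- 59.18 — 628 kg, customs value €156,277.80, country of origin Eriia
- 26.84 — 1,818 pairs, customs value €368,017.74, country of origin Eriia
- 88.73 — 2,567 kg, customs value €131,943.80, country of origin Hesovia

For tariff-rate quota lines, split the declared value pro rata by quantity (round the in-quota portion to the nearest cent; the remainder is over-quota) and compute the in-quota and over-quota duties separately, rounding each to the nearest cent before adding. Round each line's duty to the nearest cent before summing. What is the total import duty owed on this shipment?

€155,436.93

Line 1 (59.18, Eriia, 628 kg, €156,277.80):
Base rate for 59.18 is €6.91/kg.
Duty = 628 × €6.91 = €4,339.48.
Line 2 (26.84, Eriia, 1,818 pairs, €368,017.74):
Base rate for 26.84 is 21.5%.
26.84 has an FTA preferential rate, but origin Eriia is not Zoros; base rate stands.
Additional duty on 26.84 from Eriia: +16.2%. Applied ad valorem rate: 21.5% + 16.2% = 37.7%.
Duty = €368,017.74 × 37.7% = €138,742.69.
Line 3 (88.73, Hesovia, 2,567 kg, €131,943.80):
Code 88.73 is under a tariff-rate quota (threshold 1,728 kg). In-quota: 1,728 kg at 2.5%; over-quota: 839 kg at 23.5%.
Pro-rata value split: in-quota = €131,943.80 × 1,728/2,567 = €88,819.20; over-quota = €131,943.80 − €88,819.20 = €43,124.60.
In-quota duty = €88,819.20 × 2.5% = €2,220.48. Over-quota duty = €43,124.60 × 23.5% = €10,134.28.
Line duty = €2,220.48 + €10,134.28 = €12,354.76.
Total = €4,339.48 + €138,742.69 + €12,354.76 = €155,436.93.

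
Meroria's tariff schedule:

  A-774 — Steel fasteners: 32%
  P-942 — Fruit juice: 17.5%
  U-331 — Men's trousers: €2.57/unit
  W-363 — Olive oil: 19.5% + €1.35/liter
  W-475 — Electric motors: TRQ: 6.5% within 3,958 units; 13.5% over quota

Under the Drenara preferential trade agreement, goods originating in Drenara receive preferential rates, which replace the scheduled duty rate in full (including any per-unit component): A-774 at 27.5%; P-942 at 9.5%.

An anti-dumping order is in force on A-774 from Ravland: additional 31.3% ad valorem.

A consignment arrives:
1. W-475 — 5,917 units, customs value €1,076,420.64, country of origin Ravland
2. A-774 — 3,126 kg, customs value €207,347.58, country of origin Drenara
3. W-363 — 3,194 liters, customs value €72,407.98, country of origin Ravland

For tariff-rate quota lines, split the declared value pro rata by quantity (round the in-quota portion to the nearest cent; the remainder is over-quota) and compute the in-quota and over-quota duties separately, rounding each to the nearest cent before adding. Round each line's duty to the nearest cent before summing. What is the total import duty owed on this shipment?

Line 1 (W-475, Ravland, 5,917 units, €1,076,420.64):
Code W-475 is under a tariff-rate quota (threshold 3,958 units). In-quota: 3,958 units at 6.5%; over-quota: 1,959 units at 13.5%.
Pro-rata value split: in-quota = €1,076,420.64 × 3,958/5,917 = €720,039.36; over-quota = €1,076,420.64 − €720,039.36 = €356,381.28.
In-quota duty = €720,039.36 × 6.5% = €46,802.56. Over-quota duty = €356,381.28 × 13.5% = €48,111.47.
Line duty = €46,802.56 + €48,111.47 = €94,914.03.
Line 2 (A-774, Drenara, 3,126 kg, €207,347.58):
Base rate for A-774 is 32%.
Origin Drenara qualifies under the Meroria–Drenara agreement and A-774 is covered: preferential rate 27.5% applies instead.
The additional-duty order on A-774 targets Ravland, not Drenara; it does not apply.
Duty = €207,347.58 × 27.5% = €57,020.58.
Line 3 (W-363, Ravland, 3,194 liters, €72,407.98):
Base rate for W-363 is 19.5% + €1.35/liter.
Duty = €72,407.98 × 19.5% + 3,194 × €1.35 = €18,431.46.
Total = €94,914.03 + €57,020.58 + €18,431.46 = €170,366.07.

€170,366.07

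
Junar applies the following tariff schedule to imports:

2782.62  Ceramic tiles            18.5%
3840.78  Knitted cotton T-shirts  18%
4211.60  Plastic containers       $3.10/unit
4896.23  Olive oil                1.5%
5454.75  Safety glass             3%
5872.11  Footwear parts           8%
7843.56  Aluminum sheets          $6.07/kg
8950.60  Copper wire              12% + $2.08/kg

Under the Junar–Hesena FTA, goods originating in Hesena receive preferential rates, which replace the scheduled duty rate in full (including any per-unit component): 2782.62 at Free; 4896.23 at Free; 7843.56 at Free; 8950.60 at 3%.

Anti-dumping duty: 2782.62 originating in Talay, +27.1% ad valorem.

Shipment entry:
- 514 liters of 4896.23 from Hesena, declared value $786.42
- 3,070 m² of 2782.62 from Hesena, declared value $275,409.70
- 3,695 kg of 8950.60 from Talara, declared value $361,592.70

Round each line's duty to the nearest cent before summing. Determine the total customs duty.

$51,076.72

Line 1 (4896.23, Hesena, 514 liters, $786.42):
Base rate for 4896.23 is 1.5%.
Origin Hesena qualifies under the Junar–Hesena agreement and 4896.23 is covered: preferential rate Free applies instead.
Duty = $786.42 × 0% = $0.00.
Line 2 (2782.62, Hesena, 3,070 m², $275,409.70):
Base rate for 2782.62 is 18.5%.
Origin Hesena qualifies under the Junar–Hesena agreement and 2782.62 is covered: preferential rate Free applies instead.
The additional-duty order on 2782.62 targets Talay, not Hesena; it does not apply.
Duty = $275,409.70 × 0% = $0.00.
Line 3 (8950.60, Talara, 3,695 kg, $361,592.70):
Base rate for 8950.60 is 12% + $2.08/kg.
8950.60 has an FTA preferential rate, but origin Talara is not Hesena; base rate stands.
Duty = $361,592.70 × 12% + 3,695 × $2.08 = $51,076.72.
Total = $0.00 + $0.00 + $51,076.72 = $51,076.72.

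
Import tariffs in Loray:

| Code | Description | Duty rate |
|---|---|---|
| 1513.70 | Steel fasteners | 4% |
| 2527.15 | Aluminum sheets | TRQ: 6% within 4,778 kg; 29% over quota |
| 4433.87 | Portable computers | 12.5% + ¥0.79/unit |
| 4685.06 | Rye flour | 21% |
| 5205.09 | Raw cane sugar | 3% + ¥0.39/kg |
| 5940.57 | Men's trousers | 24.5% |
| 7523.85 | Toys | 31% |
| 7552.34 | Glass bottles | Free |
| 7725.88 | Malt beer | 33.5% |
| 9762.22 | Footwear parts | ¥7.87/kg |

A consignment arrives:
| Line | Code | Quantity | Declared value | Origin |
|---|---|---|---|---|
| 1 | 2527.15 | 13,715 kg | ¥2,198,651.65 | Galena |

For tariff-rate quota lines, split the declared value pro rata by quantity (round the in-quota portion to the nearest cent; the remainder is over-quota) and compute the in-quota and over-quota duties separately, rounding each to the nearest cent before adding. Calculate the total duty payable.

¥461,437.91

Line 1 (2527.15, Galena, 13,715 kg, ¥2,198,651.65):
Code 2527.15 is under a tariff-rate quota (threshold 4,778 kg). In-quota: 4,778 kg at 6%; over-quota: 8,937 kg at 29%.
Pro-rata value split: in-quota = ¥2,198,651.65 × 4,778/13,715 = ¥765,961.18; over-quota = ¥2,198,651.65 − ¥765,961.18 = ¥1,432,690.47.
In-quota duty = ¥765,961.18 × 6% = ¥45,957.67. Over-quota duty = ¥1,432,690.47 × 29% = ¥415,480.24.
Line duty = ¥45,957.67 + ¥415,480.24 = ¥461,437.91.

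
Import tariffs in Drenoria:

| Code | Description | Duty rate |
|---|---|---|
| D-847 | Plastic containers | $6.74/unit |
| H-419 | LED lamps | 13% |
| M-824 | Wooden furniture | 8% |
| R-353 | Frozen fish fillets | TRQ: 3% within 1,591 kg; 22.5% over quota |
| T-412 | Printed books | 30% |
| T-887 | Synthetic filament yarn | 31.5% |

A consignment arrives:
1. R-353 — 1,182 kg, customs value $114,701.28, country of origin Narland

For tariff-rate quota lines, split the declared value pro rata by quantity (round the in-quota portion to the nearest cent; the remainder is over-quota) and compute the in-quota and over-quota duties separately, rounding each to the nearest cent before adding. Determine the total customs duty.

Line 1 (R-353, Narland, 1,182 kg, $114,701.28):
Code R-353 is under a tariff-rate quota (threshold 1,591 kg). Quantity 1,182 kg is within the quota, so the in-quota rate 3% applies to the full value.
Duty = $114,701.28 × 3% = $3,441.04.

$3,441.04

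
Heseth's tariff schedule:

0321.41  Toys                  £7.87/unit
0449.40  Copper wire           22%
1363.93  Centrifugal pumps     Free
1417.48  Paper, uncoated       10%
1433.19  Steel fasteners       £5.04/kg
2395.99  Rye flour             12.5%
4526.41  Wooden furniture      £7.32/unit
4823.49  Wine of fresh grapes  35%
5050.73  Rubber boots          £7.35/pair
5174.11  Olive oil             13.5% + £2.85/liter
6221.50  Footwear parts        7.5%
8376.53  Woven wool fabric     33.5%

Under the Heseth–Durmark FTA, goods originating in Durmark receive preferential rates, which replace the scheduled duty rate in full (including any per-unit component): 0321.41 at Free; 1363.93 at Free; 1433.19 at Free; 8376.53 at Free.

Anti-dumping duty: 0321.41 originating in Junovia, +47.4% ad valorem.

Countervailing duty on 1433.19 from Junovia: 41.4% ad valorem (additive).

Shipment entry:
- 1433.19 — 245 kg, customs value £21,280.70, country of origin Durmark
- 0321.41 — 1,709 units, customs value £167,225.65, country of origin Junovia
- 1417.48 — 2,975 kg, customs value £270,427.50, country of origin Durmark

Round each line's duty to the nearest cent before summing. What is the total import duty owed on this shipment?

£119,757.54

Line 1 (1433.19, Durmark, 245 kg, £21,280.70):
Base rate for 1433.19 is £5.04/kg.
Origin Durmark qualifies under the Heseth–Durmark agreement and 1433.19 is covered: preferential rate Free applies instead.
The additional-duty order on 1433.19 targets Junovia, not Durmark; it does not apply.
Duty = £21,280.70 × 0% = £0.00.
Line 2 (0321.41, Junovia, 1,709 units, £167,225.65):
Base rate for 0321.41 is £7.87/unit.
0321.41 has an FTA preferential rate, but origin Junovia is not Durmark; base rate stands.
Additional duty on 0321.41 from Junovia: +47.4% ad valorem. Applied ad valorem rate = 47.4%.
Duty = £167,225.65 × 47.4% + 1,709 × £7.87 = £92,714.79.
Line 3 (1417.48, Durmark, 2,975 kg, £270,427.50):
Base rate for 1417.48 is 10%.
Origin Durmark is the FTA partner but 1417.48 is not on the preference list; base rate stands.
Duty = £270,427.50 × 10% = £27,042.75.
Total = £0.00 + £92,714.79 + £27,042.75 = £119,757.54.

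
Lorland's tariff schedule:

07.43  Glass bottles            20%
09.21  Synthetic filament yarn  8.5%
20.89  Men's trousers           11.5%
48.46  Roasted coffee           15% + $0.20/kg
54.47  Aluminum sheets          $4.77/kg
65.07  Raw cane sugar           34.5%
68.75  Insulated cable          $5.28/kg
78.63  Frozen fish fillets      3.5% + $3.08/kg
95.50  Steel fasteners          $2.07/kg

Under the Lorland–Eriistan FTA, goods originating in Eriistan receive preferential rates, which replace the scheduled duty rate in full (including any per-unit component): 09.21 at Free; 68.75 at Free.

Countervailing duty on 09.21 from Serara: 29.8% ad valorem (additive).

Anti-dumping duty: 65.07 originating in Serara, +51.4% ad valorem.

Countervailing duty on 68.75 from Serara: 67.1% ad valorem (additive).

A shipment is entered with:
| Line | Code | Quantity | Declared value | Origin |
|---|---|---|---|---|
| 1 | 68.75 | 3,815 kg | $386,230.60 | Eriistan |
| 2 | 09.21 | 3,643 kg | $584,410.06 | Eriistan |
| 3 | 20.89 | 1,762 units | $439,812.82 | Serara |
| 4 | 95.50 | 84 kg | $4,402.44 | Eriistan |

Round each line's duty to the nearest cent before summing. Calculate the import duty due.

Line 1 (68.75, Eriistan, 3,815 kg, $386,230.60):
Base rate for 68.75 is $5.28/kg.
Origin Eriistan qualifies under the Lorland–Eriistan agreement and 68.75 is covered: preferential rate Free applies instead.
The additional-duty order on 68.75 targets Serara, not Eriistan; it does not apply.
Duty = $386,230.60 × 0% = $0.00.
Line 2 (09.21, Eriistan, 3,643 kg, $584,410.06):
Base rate for 09.21 is 8.5%.
Origin Eriistan qualifies under the Lorland–Eriistan agreement and 09.21 is covered: preferential rate Free applies instead.
The additional-duty order on 09.21 targets Serara, not Eriistan; it does not apply.
Duty = $584,410.06 × 0% = $0.00.
Line 3 (20.89, Serara, 1,762 units, $439,812.82):
Base rate for 20.89 is 11.5%.
Duty = $439,812.82 × 11.5% = $50,578.47.
Line 4 (95.50, Eriistan, 84 kg, $4,402.44):
Base rate for 95.50 is $2.07/kg.
Origin Eriistan is the FTA partner but 95.50 is not on the preference list; base rate stands.
Duty = 84 × $2.07 = $173.88.
Total = $0.00 + $0.00 + $50,578.47 + $173.88 = $50,752.35.

$50,752.35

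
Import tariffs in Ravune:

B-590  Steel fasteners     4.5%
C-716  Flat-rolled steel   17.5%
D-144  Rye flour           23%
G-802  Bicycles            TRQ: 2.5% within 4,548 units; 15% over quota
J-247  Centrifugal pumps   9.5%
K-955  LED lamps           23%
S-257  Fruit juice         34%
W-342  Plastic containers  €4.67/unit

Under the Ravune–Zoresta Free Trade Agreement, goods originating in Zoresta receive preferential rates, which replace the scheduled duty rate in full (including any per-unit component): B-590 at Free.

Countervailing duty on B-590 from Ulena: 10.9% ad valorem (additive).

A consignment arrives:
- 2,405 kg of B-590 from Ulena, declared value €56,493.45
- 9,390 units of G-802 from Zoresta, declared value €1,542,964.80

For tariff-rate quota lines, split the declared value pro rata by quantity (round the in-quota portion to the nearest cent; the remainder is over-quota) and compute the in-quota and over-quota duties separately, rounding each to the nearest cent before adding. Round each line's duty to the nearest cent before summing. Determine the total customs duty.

€146,728.79

Line 1 (B-590, Ulena, 2,405 kg, €56,493.45):
Base rate for B-590 is 4.5%.
B-590 has an FTA preferential rate, but origin Ulena is not Zoresta; base rate stands.
Additional duty on B-590 from Ulena: +10.9%. Applied ad valorem rate: 4.5% + 10.9% = 15.4%.
Duty = €56,493.45 × 15.4% = €8,699.99.
Line 2 (G-802, Zoresta, 9,390 units, €1,542,964.80):
Code G-802 is under a tariff-rate quota (threshold 4,548 units). In-quota: 4,548 units at 2.5%; over-quota: 4,842 units at 15%.
Pro-rata value split: in-quota = €1,542,964.80 × 4,548/9,390 = €747,327.36; over-quota = €1,542,964.80 − €747,327.36 = €795,637.44.
In-quota duty = €747,327.36 × 2.5% = €18,683.18. Over-quota duty = €795,637.44 × 15% = €119,345.62.
Line duty = €18,683.18 + €119,345.62 = €138,028.80.
Total = €8,699.99 + €138,028.80 = €146,728.79.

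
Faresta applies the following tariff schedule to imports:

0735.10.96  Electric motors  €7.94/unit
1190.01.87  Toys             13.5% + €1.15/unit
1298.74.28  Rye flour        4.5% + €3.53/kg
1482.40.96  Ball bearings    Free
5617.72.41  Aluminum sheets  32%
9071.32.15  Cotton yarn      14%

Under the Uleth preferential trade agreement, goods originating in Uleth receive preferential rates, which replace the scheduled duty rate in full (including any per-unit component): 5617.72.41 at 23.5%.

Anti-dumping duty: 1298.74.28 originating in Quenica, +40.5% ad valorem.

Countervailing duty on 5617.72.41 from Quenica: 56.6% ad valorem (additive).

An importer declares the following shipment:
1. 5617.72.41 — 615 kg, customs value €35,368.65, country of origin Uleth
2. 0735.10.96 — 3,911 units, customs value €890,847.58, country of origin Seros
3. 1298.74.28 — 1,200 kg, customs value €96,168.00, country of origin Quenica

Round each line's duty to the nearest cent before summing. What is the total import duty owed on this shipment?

Line 1 (5617.72.41, Uleth, 615 kg, €35,368.65):
Base rate for 5617.72.41 is 32%.
Origin Uleth qualifies under the Faresta–Uleth agreement and 5617.72.41 is covered: preferential rate 23.5% applies instead.
The additional-duty order on 5617.72.41 targets Quenica, not Uleth; it does not apply.
Duty = €35,368.65 × 23.5% = €8,311.63.
Line 2 (0735.10.96, Seros, 3,911 units, €890,847.58):
Base rate for 0735.10.96 is €7.94/unit.
Duty = 3,911 × €7.94 = €31,053.34.
Line 3 (1298.74.28, Quenica, 1,200 kg, €96,168.00):
Base rate for 1298.74.28 is 4.5% + €3.53/kg.
Additional duty on 1298.74.28 from Quenica: +40.5%. Applied ad valorem rate: 4.5% + 40.5% = 45%.
Duty = €96,168.00 × 45% + 1,200 × €3.53 = €47,511.60.
Total = €8,311.63 + €31,053.34 + €47,511.60 = €86,876.57.

€86,876.57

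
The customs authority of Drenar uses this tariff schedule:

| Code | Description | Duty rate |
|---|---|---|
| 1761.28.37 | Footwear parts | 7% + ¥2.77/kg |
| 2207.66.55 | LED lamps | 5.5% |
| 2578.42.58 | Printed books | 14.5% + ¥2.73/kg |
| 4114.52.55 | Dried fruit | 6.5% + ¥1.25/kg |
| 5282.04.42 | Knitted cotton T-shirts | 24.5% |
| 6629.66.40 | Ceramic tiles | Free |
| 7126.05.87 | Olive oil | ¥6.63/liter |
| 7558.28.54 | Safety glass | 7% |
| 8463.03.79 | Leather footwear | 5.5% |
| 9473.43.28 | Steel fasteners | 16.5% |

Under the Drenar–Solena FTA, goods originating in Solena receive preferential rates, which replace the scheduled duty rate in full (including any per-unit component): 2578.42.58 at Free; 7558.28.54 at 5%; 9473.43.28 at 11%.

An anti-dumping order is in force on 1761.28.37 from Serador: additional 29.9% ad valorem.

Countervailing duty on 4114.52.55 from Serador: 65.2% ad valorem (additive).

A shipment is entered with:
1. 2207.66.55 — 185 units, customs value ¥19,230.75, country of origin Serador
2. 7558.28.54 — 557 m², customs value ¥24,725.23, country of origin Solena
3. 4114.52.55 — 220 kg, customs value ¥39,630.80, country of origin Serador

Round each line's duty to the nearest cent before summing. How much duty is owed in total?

Line 1 (2207.66.55, Serador, 185 units, ¥19,230.75):
Base rate for 2207.66.55 is 5.5%.
Duty = ¥19,230.75 × 5.5% = ¥1,057.69.
Line 2 (7558.28.54, Solena, 557 m², ¥24,725.23):
Base rate for 7558.28.54 is 7%.
Origin Solena qualifies under the Drenar–Solena agreement and 7558.28.54 is covered: preferential rate 5% applies instead.
Duty = ¥24,725.23 × 5% = ¥1,236.26.
Line 3 (4114.52.55, Serador, 220 kg, ¥39,630.80):
Base rate for 4114.52.55 is 6.5% + ¥1.25/kg.
Additional duty on 4114.52.55 from Serador: +65.2%. Applied ad valorem rate: 6.5% + 65.2% = 71.7%.
Duty = ¥39,630.80 × 71.7% + 220 × ¥1.25 = ¥28,690.28.
Total = ¥1,057.69 + ¥1,236.26 + ¥28,690.28 = ¥30,984.23.

¥30,984.23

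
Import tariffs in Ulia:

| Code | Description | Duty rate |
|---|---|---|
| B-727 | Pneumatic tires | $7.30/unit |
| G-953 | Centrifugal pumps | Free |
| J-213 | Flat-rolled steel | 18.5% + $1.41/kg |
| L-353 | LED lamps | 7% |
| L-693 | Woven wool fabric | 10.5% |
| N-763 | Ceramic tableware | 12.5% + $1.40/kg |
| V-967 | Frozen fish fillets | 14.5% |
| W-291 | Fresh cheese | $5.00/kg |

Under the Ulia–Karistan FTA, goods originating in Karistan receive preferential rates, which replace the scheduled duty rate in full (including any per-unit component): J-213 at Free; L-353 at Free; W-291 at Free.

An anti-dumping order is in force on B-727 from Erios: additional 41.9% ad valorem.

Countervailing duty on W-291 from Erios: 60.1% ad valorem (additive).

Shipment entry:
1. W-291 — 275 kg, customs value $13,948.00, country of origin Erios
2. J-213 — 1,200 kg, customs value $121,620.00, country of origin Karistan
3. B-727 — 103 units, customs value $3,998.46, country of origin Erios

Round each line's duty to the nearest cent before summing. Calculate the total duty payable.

$12,185.00

Line 1 (W-291, Erios, 275 kg, $13,948.00):
Base rate for W-291 is $5.00/kg.
W-291 has an FTA preferential rate, but origin Erios is not Karistan; base rate stands.
Additional duty on W-291 from Erios: +60.1% ad valorem. Applied ad valorem rate = 60.1%.
Duty = $13,948.00 × 60.1% + 275 × $5.00 = $9,757.75.
Line 2 (J-213, Karistan, 1,200 kg, $121,620.00):
Base rate for J-213 is 18.5% + $1.41/kg.
Origin Karistan qualifies under the Ulia–Karistan agreement and J-213 is covered: preferential rate Free applies instead.
Duty = $121,620.00 × 0% = $0.00.
Line 3 (B-727, Erios, 103 units, $3,998.46):
Base rate for B-727 is $7.30/unit.
Additional duty on B-727 from Erios: +41.9% ad valorem. Applied ad valorem rate = 41.9%.
Duty = $3,998.46 × 41.9% + 103 × $7.30 = $2,427.25.
Total = $9,757.75 + $0.00 + $2,427.25 = $12,185.00.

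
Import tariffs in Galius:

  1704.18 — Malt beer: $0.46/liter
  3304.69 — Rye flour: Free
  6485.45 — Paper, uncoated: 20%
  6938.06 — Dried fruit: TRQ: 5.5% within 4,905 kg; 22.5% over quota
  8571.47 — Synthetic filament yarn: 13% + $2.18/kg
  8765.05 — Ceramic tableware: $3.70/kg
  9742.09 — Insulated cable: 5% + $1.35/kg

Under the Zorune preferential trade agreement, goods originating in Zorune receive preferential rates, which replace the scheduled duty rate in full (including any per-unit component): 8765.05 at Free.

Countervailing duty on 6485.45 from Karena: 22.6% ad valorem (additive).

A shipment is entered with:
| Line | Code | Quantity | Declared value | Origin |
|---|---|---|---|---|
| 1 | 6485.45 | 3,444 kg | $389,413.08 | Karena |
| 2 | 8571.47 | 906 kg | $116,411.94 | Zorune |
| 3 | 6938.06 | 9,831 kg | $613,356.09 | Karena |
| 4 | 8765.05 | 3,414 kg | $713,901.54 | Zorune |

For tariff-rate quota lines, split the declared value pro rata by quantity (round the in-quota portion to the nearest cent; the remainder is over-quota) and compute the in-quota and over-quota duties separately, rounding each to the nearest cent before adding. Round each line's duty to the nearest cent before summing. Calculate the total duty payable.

Line 1 (6485.45, Karena, 3,444 kg, $389,413.08):
Base rate for 6485.45 is 20%.
Additional duty on 6485.45 from Karena: +22.6%. Applied ad valorem rate: 20% + 22.6% = 42.6%.
Duty = $389,413.08 × 42.6% = $165,889.97.
Line 2 (8571.47, Zorune, 906 kg, $116,411.94):
Base rate for 8571.47 is 13% + $2.18/kg.
Origin Zorune is the FTA partner but 8571.47 is not on the preference list; base rate stands.
Duty = $116,411.94 × 13% + 906 × $2.18 = $17,108.63.
Line 3 (6938.06, Karena, 9,831 kg, $613,356.09):
Code 6938.06 is under a tariff-rate quota (threshold 4,905 kg). In-quota: 4,905 kg at 5.5%; over-quota: 4,926 kg at 22.5%.
Pro-rata value split: in-quota = $613,356.09 × 4,905/9,831 = $306,022.95; over-quota = $613,356.09 − $306,022.95 = $307,333.14.
In-quota duty = $306,022.95 × 5.5% = $16,831.26. Over-quota duty = $307,333.14 × 22.5% = $69,149.96.
Line duty = $16,831.26 + $69,149.96 = $85,981.22.
Line 4 (8765.05, Zorune, 3,414 kg, $713,901.54):
Base rate for 8765.05 is $3.70/kg.
Origin Zorune qualifies under the Galius–Zorune agreement and 8765.05 is covered: preferential rate Free applies instead.
Duty = $713,901.54 × 0% = $0.00.
Total = $165,889.97 + $17,108.63 + $85,981.22 + $0.00 = $268,979.82.

$268,979.82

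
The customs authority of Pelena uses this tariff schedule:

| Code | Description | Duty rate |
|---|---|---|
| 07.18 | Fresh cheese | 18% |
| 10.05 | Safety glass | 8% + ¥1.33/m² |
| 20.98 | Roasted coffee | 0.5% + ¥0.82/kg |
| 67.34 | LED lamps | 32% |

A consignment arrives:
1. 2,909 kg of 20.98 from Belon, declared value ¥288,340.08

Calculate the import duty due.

Line 1 (20.98, Belon, 2,909 kg, ¥288,340.08):
Base rate for 20.98 is 0.5% + ¥0.82/kg.
Duty = ¥288,340.08 × 0.5% + 2,909 × ¥0.82 = ¥3,827.08.

¥3,827.08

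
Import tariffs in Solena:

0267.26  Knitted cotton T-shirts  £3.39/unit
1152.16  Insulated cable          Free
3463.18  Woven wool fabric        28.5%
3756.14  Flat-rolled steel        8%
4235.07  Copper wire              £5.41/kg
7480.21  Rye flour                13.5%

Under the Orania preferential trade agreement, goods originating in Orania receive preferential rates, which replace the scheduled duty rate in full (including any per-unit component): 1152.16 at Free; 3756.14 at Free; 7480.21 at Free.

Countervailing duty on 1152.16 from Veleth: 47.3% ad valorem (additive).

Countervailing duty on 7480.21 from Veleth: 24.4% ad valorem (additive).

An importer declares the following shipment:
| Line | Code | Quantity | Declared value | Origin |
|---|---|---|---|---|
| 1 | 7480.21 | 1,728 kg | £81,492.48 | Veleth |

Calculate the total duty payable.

£30,885.65

Line 1 (7480.21, Veleth, 1,728 kg, £81,492.48):
Base rate for 7480.21 is 13.5%.
7480.21 has an FTA preferential rate, but origin Veleth is not Orania; base rate stands.
Additional duty on 7480.21 from Veleth: +24.4%. Applied ad valorem rate: 13.5% + 24.4% = 37.9%.
Duty = £81,492.48 × 37.9% = £30,885.65.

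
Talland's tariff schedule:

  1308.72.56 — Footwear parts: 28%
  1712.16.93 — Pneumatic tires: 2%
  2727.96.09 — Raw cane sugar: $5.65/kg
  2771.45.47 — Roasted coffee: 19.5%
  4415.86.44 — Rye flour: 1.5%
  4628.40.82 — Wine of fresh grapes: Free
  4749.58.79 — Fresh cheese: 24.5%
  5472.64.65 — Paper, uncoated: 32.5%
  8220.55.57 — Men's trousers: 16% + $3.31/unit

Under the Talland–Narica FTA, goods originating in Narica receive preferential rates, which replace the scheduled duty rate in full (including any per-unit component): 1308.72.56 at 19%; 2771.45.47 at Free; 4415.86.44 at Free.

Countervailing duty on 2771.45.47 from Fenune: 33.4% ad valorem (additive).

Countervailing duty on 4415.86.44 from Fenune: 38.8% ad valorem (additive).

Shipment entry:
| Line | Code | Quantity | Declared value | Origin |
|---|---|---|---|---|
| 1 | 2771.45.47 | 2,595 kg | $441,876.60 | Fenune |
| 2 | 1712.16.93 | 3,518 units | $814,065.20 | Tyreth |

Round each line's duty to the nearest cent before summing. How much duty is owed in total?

$250,034.02

Line 1 (2771.45.47, Fenune, 2,595 kg, $441,876.60):
Base rate for 2771.45.47 is 19.5%.
2771.45.47 has an FTA preferential rate, but origin Fenune is not Narica; base rate stands.
Additional duty on 2771.45.47 from Fenune: +33.4%. Applied ad valorem rate: 19.5% + 33.4% = 52.9%.
Duty = $441,876.60 × 52.9% = $233,752.72.
Line 2 (1712.16.93, Tyreth, 3,518 units, $814,065.20):
Base rate for 1712.16.93 is 2%.
Duty = $814,065.20 × 2% = $16,281.30.
Total = $233,752.72 + $16,281.30 = $250,034.02.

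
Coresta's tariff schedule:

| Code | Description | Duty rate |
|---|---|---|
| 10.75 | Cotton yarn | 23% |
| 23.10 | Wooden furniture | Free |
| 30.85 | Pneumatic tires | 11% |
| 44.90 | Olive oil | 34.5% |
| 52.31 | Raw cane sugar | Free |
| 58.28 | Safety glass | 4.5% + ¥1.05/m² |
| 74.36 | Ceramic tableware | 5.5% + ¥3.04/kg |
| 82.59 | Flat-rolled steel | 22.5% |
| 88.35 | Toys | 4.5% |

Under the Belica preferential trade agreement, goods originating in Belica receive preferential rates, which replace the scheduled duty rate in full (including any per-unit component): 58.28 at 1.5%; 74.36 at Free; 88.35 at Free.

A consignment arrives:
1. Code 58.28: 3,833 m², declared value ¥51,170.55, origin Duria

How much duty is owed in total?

Line 1 (58.28, Duria, 3,833 m², ¥51,170.55):
Base rate for 58.28 is 4.5% + ¥1.05/m².
58.28 has an FTA preferential rate, but origin Duria is not Belica; base rate stands.
Duty = ¥51,170.55 × 4.5% + 3,833 × ¥1.05 = ¥6,327.32.

¥6,327.32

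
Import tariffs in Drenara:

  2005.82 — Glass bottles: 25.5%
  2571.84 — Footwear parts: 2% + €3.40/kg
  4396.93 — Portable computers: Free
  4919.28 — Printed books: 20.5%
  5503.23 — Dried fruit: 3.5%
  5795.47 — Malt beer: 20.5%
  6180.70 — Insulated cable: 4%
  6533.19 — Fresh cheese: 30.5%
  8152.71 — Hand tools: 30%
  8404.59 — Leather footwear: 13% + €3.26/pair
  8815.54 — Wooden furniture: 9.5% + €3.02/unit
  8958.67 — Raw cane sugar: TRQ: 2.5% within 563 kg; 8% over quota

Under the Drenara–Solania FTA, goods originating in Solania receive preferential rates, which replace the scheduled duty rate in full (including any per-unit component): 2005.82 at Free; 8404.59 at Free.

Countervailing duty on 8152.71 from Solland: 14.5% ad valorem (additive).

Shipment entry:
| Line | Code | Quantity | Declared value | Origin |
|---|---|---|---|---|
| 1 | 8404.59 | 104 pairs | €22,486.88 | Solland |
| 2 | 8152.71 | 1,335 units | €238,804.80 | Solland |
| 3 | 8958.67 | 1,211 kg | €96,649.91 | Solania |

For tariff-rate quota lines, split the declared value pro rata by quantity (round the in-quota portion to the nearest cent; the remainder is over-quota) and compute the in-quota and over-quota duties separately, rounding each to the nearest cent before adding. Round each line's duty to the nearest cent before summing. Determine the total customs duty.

€114,791.15

Line 1 (8404.59, Solland, 104 pairs, €22,486.88):
Base rate for 8404.59 is 13% + €3.26/pair.
8404.59 has an FTA preferential rate, but origin Solland is not Solania; base rate stands.
Duty = €22,486.88 × 13% + 104 × €3.26 = €3,262.33.
Line 2 (8152.71, Solland, 1,335 units, €238,804.80):
Base rate for 8152.71 is 30%.
Additional duty on 8152.71 from Solland: +14.5%. Applied ad valorem rate: 30% + 14.5% = 44.5%.
Duty = €238,804.80 × 44.5% = €106,268.14.
Line 3 (8958.67, Solania, 1,211 kg, €96,649.91):
Code 8958.67 is under a tariff-rate quota (threshold 563 kg). In-quota: 563 kg at 2.5%; over-quota: 648 kg at 8%.
Pro-rata value split: in-quota = €96,649.91 × 563/1,211 = €44,933.03; over-quota = €96,649.91 − €44,933.03 = €51,716.88.
In-quota duty = €44,933.03 × 2.5% = €1,123.33. Over-quota duty = €51,716.88 × 8% = €4,137.35.
Line duty = €1,123.33 + €4,137.35 = €5,260.68.
Total = €3,262.33 + €106,268.14 + €5,260.68 = €114,791.15.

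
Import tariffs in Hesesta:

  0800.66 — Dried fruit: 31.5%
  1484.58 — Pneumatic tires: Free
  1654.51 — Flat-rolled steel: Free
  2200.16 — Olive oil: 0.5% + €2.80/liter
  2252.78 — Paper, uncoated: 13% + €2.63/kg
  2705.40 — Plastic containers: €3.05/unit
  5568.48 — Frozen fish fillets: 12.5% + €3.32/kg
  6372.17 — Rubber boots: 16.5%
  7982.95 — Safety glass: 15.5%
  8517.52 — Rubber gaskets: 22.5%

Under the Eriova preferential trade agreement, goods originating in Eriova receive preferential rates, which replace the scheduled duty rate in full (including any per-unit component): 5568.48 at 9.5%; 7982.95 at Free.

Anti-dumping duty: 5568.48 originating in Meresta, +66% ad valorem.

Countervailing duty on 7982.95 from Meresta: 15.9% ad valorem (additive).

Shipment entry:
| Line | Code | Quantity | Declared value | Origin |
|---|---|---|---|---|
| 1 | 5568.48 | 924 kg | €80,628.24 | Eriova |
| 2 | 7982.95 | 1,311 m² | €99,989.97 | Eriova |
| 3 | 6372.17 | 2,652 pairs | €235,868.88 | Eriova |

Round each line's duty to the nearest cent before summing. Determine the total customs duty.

Line 1 (5568.48, Eriova, 924 kg, €80,628.24):
Base rate for 5568.48 is 12.5% + €3.32/kg.
Origin Eriova qualifies under the Hesesta–Eriova agreement and 5568.48 is covered: preferential rate 9.5% applies instead.
The additional-duty order on 5568.48 targets Meresta, not Eriova; it does not apply.
Duty = €80,628.24 × 9.5% = €7,659.68.
Line 2 (7982.95, Eriova, 1,311 m², €99,989.97):
Base rate for 7982.95 is 15.5%.
Origin Eriova qualifies under the Hesesta–Eriova agreement and 7982.95 is covered: preferential rate Free applies instead.
The additional-duty order on 7982.95 targets Meresta, not Eriova; it does not apply.
Duty = €99,989.97 × 0% = €0.00.
Line 3 (6372.17, Eriova, 2,652 pairs, €235,868.88):
Base rate for 6372.17 is 16.5%.
Origin Eriova is the FTA partner but 6372.17 is not on the preference list; base rate stands.
Duty = €235,868.88 × 16.5% = €38,918.37.
Total = €7,659.68 + €0.00 + €38,918.37 = €46,578.05.

€46,578.05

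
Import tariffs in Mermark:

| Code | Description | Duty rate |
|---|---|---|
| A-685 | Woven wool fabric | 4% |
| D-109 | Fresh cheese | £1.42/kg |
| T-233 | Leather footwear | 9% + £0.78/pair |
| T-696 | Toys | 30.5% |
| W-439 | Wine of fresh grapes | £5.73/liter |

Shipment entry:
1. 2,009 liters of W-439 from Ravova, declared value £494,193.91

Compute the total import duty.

Line 1 (W-439, Ravova, 2,009 liters, £494,193.91):
Base rate for W-439 is £5.73/liter.
Duty = 2,009 × £5.73 = £11,511.57.

£11,511.57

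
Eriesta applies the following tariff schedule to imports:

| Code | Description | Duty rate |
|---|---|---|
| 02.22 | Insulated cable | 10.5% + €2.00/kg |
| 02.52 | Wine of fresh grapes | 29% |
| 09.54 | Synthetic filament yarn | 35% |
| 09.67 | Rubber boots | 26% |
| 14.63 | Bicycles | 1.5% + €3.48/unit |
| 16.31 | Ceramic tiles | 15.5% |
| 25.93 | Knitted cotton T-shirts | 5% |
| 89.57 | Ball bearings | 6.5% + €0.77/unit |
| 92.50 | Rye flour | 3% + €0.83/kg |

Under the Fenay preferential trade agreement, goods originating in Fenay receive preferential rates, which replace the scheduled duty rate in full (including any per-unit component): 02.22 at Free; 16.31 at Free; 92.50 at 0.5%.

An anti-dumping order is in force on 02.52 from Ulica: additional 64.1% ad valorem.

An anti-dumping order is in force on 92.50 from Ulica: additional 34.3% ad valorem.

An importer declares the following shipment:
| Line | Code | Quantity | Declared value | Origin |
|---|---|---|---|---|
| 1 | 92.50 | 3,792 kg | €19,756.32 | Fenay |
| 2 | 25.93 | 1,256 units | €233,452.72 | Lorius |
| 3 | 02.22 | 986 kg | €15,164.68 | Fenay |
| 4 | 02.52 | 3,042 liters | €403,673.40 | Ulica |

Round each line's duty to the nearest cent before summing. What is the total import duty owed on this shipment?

Line 1 (92.50, Fenay, 3,792 kg, €19,756.32):
Base rate for 92.50 is 3% + €0.83/kg.
Origin Fenay qualifies under the Eriesta–Fenay agreement and 92.50 is covered: preferential rate 0.5% applies instead.
The additional-duty order on 92.50 targets Ulica, not Fenay; it does not apply.
Duty = €19,756.32 × 0.5% = €98.78.
Line 2 (25.93, Lorius, 1,256 units, €233,452.72):
Base rate for 25.93 is 5%.
Duty = €233,452.72 × 5% = €11,672.64.
Line 3 (02.22, Fenay, 986 kg, €15,164.68):
Base rate for 02.22 is 10.5% + €2.00/kg.
Origin Fenay qualifies under the Eriesta–Fenay agreement and 02.22 is covered: preferential rate Free applies instead.
Duty = €15,164.68 × 0% = €0.00.
Line 4 (02.52, Ulica, 3,042 liters, €403,673.40):
Base rate for 02.52 is 29%.
Additional duty on 02.52 from Ulica: +64.1%. Applied ad valorem rate: 29% + 64.1% = 93.1%.
Duty = €403,673.40 × 93.1% = €375,819.94.
Total = €98.78 + €11,672.64 + €0.00 + €375,819.94 = €387,591.36.

€387,591.36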